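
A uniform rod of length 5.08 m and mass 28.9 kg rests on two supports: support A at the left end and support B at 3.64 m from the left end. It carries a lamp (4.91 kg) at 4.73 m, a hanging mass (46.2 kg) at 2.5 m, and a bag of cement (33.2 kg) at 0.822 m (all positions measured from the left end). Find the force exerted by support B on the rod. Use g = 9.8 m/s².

Take moments about support A.
Beam weight: 28.9 × 9.8 = 283.2 N down at 2.54 m → arm 2.54 m, τ = 283.2 × 2.54 = 719.3 N·m clockwise.
Lamp: 4.91 × 9.8 = 48.12 N down at 4.73 m → arm 4.73 m, τ = 48.12 × 4.73 = 227.6 N·m clockwise.
Hanging mass: 46.2 × 9.8 = 452.8 N down at 2.5 m → arm 2.5 m, τ = 452.8 × 2.5 = 1132 N·m clockwise.
Bag of cement: 33.2 × 9.8 = 325.4 N down at 0.822 m → arm 0.822 m, τ = 325.4 × 0.822 = 267.5 N·m clockwise.
Net load moment about support A = 2346 N·m clockwise.
Reaction R at support B is upward at 3.64 m, arm 3.64 m → moment R × 3.64 counterclockwise.
For rotational equilibrium, R × 3.64 = 2346, so R = 645 N.

R_B ≈ 645 N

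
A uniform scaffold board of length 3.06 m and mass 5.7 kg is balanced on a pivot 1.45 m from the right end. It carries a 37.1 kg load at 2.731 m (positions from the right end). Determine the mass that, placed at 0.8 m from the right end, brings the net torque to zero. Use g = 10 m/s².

Choose the pivot (at 1.45 m from the right end) as the axis so the support reaction has zero arm there.
Beam weight: 5.7 × 10 = 57 N down at 1.53 m → arm 0.08 m, τ = 57 × 0.08 = 4.56 N·m counterclockwise.
Load: 37.1 × 10 = 371 N down at 2.731 m → arm 1.281 m, τ = 371 × 1.281 = 475.3 N·m counterclockwise.
Net moment of known loads = 479.9 N·m counterclockwise.
An unknown mass m at 0.8 m has arm 0.65 m; its moment is m·g·0.65 clockwise.
Στ = 0 ⇒ m × 10 × 0.65 = 479.9 ⇒ m = 479.9 / (10 × 0.65) = 73.8 kg.

m ≈ 73.8 kg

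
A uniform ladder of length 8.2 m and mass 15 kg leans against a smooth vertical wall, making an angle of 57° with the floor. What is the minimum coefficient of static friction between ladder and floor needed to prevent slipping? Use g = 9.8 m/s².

μ_min ≈ 0.325

About the foot of the ladder:
Ladder weight 15×9.8 = 147 N acts at 4.1 m along the ladder; its horizontal arm is 4.1·cos57° = 2.233 m → τ = 328.3 N·m clockwise.
Wall normal N acts horizontally at the top; its moment arm is the height L sinθ = 8.2·sin57° = 6.877 m, counterclockwise.
Balancing moments: N × 6.877 = 328.3, giving N = 47.74 N.
ΣFx = 0 ⇒ f = N_wall = 47.74 N. ΣFy = 0 ⇒ N_floor = 147 N.
μ_min = f / N_floor = 47.74 / 147 = 0.325.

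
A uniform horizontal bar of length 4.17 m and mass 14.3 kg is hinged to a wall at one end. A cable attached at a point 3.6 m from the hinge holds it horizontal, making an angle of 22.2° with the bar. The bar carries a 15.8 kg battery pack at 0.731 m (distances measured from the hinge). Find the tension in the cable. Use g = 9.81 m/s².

Taking torques about the hinge:
Beam weight: 14.3 × 9.81 = 140.3 N down at 2.085 m → arm 2.085 m, τ = 140.3 × 2.085 = 292.5 N·m clockwise.
Battery pack: 15.8 × 9.81 = 155 N down at 0.731 m → arm 0.731 m, τ = 155 × 0.731 = 113.3 N·m clockwise.
Total clockwise load moment = 405.8 N·m.
The cable tension T acts at 3.6 m; only its component perpendicular to the bar, T sinθ, produces torque. sin 22.2° = 0.3778.
Balancing moments: T × 3.6 × 0.3778 = 405.8, giving T = 405.8 / 1.36 = 298 N.

T ≈ 298 N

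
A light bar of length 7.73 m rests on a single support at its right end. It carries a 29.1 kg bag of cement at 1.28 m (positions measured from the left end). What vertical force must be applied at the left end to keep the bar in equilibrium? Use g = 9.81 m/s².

About the right end:
Bag of cement: 29.1 × 9.81 = 285.5 N down at 1.28 m → arm 6.45 m, τ = 285.5 × 6.45 = 1841 N·m counterclockwise.
Net moment of the loads = 1841 N·m counterclockwise.
The upward force F acts at the left end, arm 7.73 m, giving F × 7.73 clockwise.
Στ = 0 ⇒ F × 7.73 = 1841 ⇒ F = 1841 / 7.73 = 238 N.

F ≈ 238 N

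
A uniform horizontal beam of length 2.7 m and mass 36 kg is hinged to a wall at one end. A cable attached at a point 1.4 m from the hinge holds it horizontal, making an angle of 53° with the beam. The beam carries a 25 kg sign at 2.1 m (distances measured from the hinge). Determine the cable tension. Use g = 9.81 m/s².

T ≈ 887 N

Taking torques about the hinge:
Beam weight: 36 × 9.81 = 353.2 N down at 1.35 m → arm 1.35 m, τ = 353.2 × 1.35 = 476.8 N·m clockwise.
Sign: 25 × 9.81 = 245.2 N down at 2.1 m → arm 2.1 m, τ = 245.2 × 2.1 = 514.9 N·m clockwise.
Total clockwise load moment = 991.7 N·m.
The cable tension T acts at 1.4 m; only its component perpendicular to the beam, T sinθ, produces torque. sin 53° = 0.7986.
Setting net torque to zero: T × 1.4 × 0.7986 = 991.7 → T = 991.7 / 1.118 = 887 N.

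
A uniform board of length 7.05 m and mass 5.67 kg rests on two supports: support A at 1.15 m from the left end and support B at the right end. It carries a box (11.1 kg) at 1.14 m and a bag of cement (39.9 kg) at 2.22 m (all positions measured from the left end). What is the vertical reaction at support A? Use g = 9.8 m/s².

Sum moments about support B (its reaction then has zero moment arm).
Beam weight: 5.67 × 9.8 = 55.57 N down at 3.525 m → arm 3.525 m, τ = 55.57 × 3.525 = 195.9 N·m counterclockwise.
Box: 11.1 × 9.8 = 108.8 N down at 1.14 m → arm 5.91 m, τ = 108.8 × 5.91 = 643 N·m counterclockwise.
Bag of cement: 39.9 × 9.8 = 391 N down at 2.22 m → arm 4.83 m, τ = 391 × 4.83 = 1889 N·m counterclockwise.
Net load moment about support B = 2728 N·m counterclockwise.
Reaction R at support A is upward at 1.15 m, arm 5.9 m → moment R × 5.9 clockwise.
Setting net torque to zero: R × 5.9 = 2728 → R = 462 N.

R_A ≈ 462 N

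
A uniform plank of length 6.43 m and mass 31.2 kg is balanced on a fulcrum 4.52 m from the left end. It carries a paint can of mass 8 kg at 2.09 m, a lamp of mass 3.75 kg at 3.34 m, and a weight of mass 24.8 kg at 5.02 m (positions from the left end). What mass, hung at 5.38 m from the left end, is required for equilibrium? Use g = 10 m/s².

Sum moments about the fulcrum (at 4.52 m from the left end) (the support reaction has zero arm there).
Beam weight: 31.2 × 10 = 312 N down at 3.215 m → arm 1.305 m, τ = 312 × 1.305 = 407.2 N·m counterclockwise.
Paint can: 8 × 10 = 80 N down at 2.09 m → arm 2.43 m, τ = 80 × 2.43 = 194.4 N·m counterclockwise.
Lamp: 3.75 × 10 = 37.5 N down at 3.34 m → arm 1.18 m, τ = 37.5 × 1.18 = 44.25 N·m counterclockwise.
Weight: 24.8 × 10 = 248 N down at 5.02 m → arm 0.5 m, τ = 248 × 0.5 = 124 N·m clockwise.
Net moment of known loads = 521.9 N·m counterclockwise.
An unknown mass m at 5.38 m has arm 0.86 m; its moment is m·g·0.86 clockwise.
Setting net torque to zero: m × 10 × 0.86 = 521.9 → m = 521.9 / (10 × 0.86) = 60.7 kg.

m ≈ 60.7 kg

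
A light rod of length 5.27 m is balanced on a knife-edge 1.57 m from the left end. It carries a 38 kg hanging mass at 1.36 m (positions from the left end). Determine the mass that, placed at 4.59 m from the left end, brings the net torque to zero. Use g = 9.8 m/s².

m ≈ 2.64 kg

Sum moments about the knife-edge (at 1.57 m from the left end) (the support reaction has zero arm there).
Hanging mass: 38 × 9.8 = 372.4 N down at 1.36 m → arm 0.21 m, τ = 372.4 × 0.21 = 78.2 N·m counterclockwise.
Net moment of known loads = 78.2 N·m counterclockwise.
An unknown mass m at 4.59 m has arm 3.02 m; its moment is m·g·3.02 clockwise.
Balancing moments: m × 9.8 × 3.02 = 78.2, giving m = 78.2 / (9.8 × 3.02) = 2.64 kg.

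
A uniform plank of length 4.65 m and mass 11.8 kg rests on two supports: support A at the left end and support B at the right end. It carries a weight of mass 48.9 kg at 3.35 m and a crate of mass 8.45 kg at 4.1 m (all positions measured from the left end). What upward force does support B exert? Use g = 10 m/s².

Choose support A as the axis so its reaction then has zero moment arm.
Beam weight: 11.8 × 10 = 118 N down at 2.325 m → arm 2.325 m, τ = 118 × 2.325 = 274.4 N·m clockwise.
Weight: 48.9 × 10 = 489 N down at 3.35 m → arm 3.35 m, τ = 489 × 3.35 = 1638 N·m clockwise.
Crate: 8.45 × 10 = 84.5 N down at 4.1 m → arm 4.1 m, τ = 84.5 × 4.1 = 346.4 N·m clockwise.
Net load moment about support A = 2259 N·m clockwise.
Reaction R at support B is upward at 4.65 m, arm 4.65 m → moment R × 4.65 counterclockwise.
For rotational equilibrium, R × 4.65 = 2259, so R = 486 N.

R_B ≈ 486 N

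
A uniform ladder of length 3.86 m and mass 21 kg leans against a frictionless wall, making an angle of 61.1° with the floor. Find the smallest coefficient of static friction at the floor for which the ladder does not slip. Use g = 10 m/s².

About the foot of the ladder:
Ladder weight 21×10 = 210 N acts at 1.93 m along the ladder; its horizontal arm is 1.93·cos61.1° = 0.9327 m → τ = 195.9 N·m clockwise.
Wall normal N acts horizontally at the top; its moment arm is the height L sinθ = 3.86·sin61.1° = 3.379 m, counterclockwise.
Στ = 0 ⇒ N × 3.379 = 195.9 ⇒ N = 57.98 N.
ΣFx = 0 ⇒ f = N_wall = 57.98 N. ΣFy = 0 ⇒ N_floor = 210 N.
μ_min = f / N_floor = 57.98 / 210 = 0.276.

μ_min ≈ 0.276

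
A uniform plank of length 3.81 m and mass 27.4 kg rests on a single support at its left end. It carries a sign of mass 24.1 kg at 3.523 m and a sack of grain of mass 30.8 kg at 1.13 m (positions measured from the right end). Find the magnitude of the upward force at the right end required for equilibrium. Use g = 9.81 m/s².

Choose the left end as the axis so the unknown pivot reaction has zero arm there.
Beam weight: 27.4 × 9.81 = 268.8 N down at 1.905 m → arm 1.905 m, τ = 268.8 × 1.905 = 512.1 N·m clockwise.
Sign: 24.1 × 9.81 = 236.4 N down at 3.523 m → arm 0.287 m, τ = 236.4 × 0.287 = 67.85 N·m clockwise.
Sack of grain: 30.8 × 9.81 = 302.1 N down at 1.13 m → arm 2.68 m, τ = 302.1 × 2.68 = 809.6 N·m clockwise.
Net moment of the loads = 1390 N·m clockwise.
The upward force F acts at the right end, arm 3.81 m, giving F × 3.81 counterclockwise.
Στ = 0 ⇒ F × 3.81 = 1390 ⇒ F = 1390 / 3.81 = 365 N.

F ≈ 365 N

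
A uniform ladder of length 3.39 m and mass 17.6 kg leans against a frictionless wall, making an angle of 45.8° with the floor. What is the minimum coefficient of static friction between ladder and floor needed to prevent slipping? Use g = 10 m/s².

Sum moments about the foot of the ladder (the floor normal and friction both act there and drop out).
Ladder weight 17.6×10 = 176 N acts at 1.695 m along the ladder; its horizontal arm is 1.695·cos45.8° = 1.182 m → τ = 208 N·m clockwise.
Wall normal N acts horizontally at the top; its moment arm is the height L sinθ = 3.39·sin45.8° = 2.43 m, counterclockwise.
Setting net torque to zero: N × 2.43 = 208 → N = 85.6 N.
ΣFx = 0 ⇒ f = N_wall = 85.6 N. ΣFy = 0 ⇒ N_floor = 176 N.
μ_min = f / N_floor = 85.6 / 176 = 0.486.

μ_min ≈ 0.486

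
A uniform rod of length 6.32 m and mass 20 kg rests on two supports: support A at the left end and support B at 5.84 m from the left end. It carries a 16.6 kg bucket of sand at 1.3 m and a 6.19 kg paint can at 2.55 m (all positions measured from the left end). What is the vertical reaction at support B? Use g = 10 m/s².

R_B ≈ 172 N

Taking torques about support A:
Beam weight: 20 × 10 = 200 N down at 3.16 m → arm 3.16 m, τ = 200 × 3.16 = 632 N·m clockwise.
Bucket of sand: 16.6 × 10 = 166 N down at 1.3 m → arm 1.3 m, τ = 166 × 1.3 = 215.8 N·m clockwise.
Paint can: 6.19 × 10 = 61.9 N down at 2.55 m → arm 2.55 m, τ = 61.9 × 2.55 = 157.8 N·m clockwise.
Net load moment about support A = 1006 N·m clockwise.
Reaction R at support B is upward at 5.84 m, arm 5.84 m → moment R × 5.84 counterclockwise.
Στ = 0 ⇒ R × 5.84 = 1006 ⇒ R = 172 N.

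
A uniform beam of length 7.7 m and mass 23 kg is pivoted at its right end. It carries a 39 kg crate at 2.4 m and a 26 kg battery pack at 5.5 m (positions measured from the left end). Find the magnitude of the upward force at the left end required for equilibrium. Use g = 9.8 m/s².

Sum moments about the right end (the unknown pivot reaction has zero arm there).
Beam weight: 23 × 9.8 = 225.4 N down at 3.85 m → arm 3.85 m, τ = 225.4 × 3.85 = 867.8 N·m counterclockwise.
Crate: 39 × 9.8 = 382.2 N down at 2.4 m → arm 5.3 m, τ = 382.2 × 5.3 = 2026 N·m counterclockwise.
Battery pack: 26 × 9.8 = 254.8 N down at 5.5 m → arm 2.2 m, τ = 254.8 × 2.2 = 560.6 N·m counterclockwise.
Net moment of the loads = 3454 N·m counterclockwise.
The upward force F acts at the left end, arm 7.7 m, giving F × 7.7 clockwise.
For rotational equilibrium, F × 7.7 = 3454, so F = 3454 / 7.7 = 449 N.

F ≈ 449 N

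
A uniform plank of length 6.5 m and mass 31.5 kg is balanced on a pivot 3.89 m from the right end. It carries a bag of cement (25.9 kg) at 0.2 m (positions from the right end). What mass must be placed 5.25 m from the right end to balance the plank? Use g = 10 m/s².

Sum moments about the pivot (at 3.89 m from the right end) (the support reaction has zero arm there).
Beam weight: 31.5 × 10 = 315 N down at 3.25 m → arm 0.64 m, τ = 315 × 0.64 = 201.6 N·m clockwise.
Bag of cement: 25.9 × 10 = 259 N down at 0.2 m → arm 3.69 m, τ = 259 × 3.69 = 955.7 N·m clockwise.
Net moment of known loads = 1157 N·m clockwise.
An unknown mass m at 5.25 m has arm 1.36 m; its moment is m·g·1.36 counterclockwise.
Setting net torque to zero: m × 10 × 1.36 = 1157 → m = 1157 / (10 × 1.36) = 85.1 kg.

m ≈ 85.1 kg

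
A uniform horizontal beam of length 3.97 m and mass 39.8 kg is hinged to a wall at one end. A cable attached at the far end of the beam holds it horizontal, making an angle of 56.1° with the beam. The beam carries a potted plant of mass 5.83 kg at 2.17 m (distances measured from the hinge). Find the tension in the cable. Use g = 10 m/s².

T ≈ 278 N

Choose the hinge as the axis so the unknown hinge reaction has zero arm there.
Beam weight: 39.8 × 10 = 398 N down at 1.985 m → arm 1.985 m, τ = 398 × 1.985 = 790 N·m clockwise.
Potted plant: 5.83 × 10 = 58.3 N down at 2.17 m → arm 2.17 m, τ = 58.3 × 2.17 = 126.5 N·m clockwise.
Total clockwise load moment = 916.5 N·m.
The cable tension T acts at 3.97 m; only its component perpendicular to the beam, T sinθ, produces torque. sin 56.1° = 0.83.
Setting net torque to zero: T × 3.97 × 0.83 = 916.5 → T = 916.5 / 3.295 = 278 N.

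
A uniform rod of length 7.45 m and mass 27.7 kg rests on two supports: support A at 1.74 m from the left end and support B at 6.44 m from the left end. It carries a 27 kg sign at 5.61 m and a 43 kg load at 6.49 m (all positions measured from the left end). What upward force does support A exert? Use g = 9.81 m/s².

Choose support B as the axis so its reaction then has zero moment arm.
Beam weight: 27.7 × 9.81 = 271.7 N down at 3.725 m → arm 2.715 m, τ = 271.7 × 2.715 = 737.7 N·m counterclockwise.
Sign: 27 × 9.81 = 264.9 N down at 5.61 m → arm 0.83 m, τ = 264.9 × 0.83 = 219.9 N·m counterclockwise.
Load: 43 × 9.81 = 421.8 N down at 6.49 m → arm 0.05 m, τ = 421.8 × 0.05 = 21.09 N·m clockwise.
Net load moment about support B = 936.5 N·m counterclockwise.
Reaction R at support A is upward at 1.74 m, arm 4.7 m → moment R × 4.7 clockwise.
For rotational equilibrium, R × 4.7 = 936.5, so R = 199 N.

R_A ≈ 199 N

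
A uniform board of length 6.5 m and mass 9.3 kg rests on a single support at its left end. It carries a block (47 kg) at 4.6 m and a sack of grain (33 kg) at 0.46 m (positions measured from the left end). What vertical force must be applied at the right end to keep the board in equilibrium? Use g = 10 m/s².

Choose the left end as the axis so the unknown pivot reaction has zero arm there.
Beam weight: 9.3 × 10 = 93 N down at 3.25 m → arm 3.25 m, τ = 93 × 3.25 = 302.2 N·m clockwise.
Block: 47 × 10 = 470 N down at 4.6 m → arm 4.6 m, τ = 470 × 4.6 = 2162 N·m clockwise.
Sack of grain: 33 × 10 = 330 N down at 0.46 m → arm 0.46 m, τ = 330 × 0.46 = 151.8 N·m clockwise.
Net moment of the loads = 2616 N·m clockwise.
The upward force F acts at the right end, arm 6.5 m, giving F × 6.5 counterclockwise.
Setting net torque to zero: F × 6.5 = 2616 → F = 2616 / 6.5 = 402 N.

F ≈ 402 N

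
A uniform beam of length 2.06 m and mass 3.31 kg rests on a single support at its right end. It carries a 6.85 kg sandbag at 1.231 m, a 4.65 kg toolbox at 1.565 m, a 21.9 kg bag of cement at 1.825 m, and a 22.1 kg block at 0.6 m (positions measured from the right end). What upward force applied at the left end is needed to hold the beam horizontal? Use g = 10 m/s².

Take moments about the right end.
Beam weight: 3.31 × 10 = 33.1 N down at 1.03 m → arm 1.03 m, τ = 33.1 × 1.03 = 34.09 N·m counterclockwise.
Sandbag: 6.85 × 10 = 68.5 N down at 1.231 m → arm 1.231 m, τ = 68.5 × 1.231 = 84.32 N·m counterclockwise.
Toolbox: 4.65 × 10 = 46.5 N down at 1.565 m → arm 1.565 m, τ = 46.5 × 1.565 = 72.77 N·m counterclockwise.
Bag of cement: 21.9 × 10 = 219 N down at 1.825 m → arm 1.825 m, τ = 219 × 1.825 = 399.7 N·m counterclockwise.
Block: 22.1 × 10 = 221 N down at 0.6 m → arm 0.6 m, τ = 221 × 0.6 = 132.6 N·m counterclockwise.
Net moment of the loads = 723.5 N·m counterclockwise.
The upward force F acts at the left end, arm 2.06 m, giving F × 2.06 clockwise.
Setting net torque to zero: F × 2.06 = 723.5 → F = 723.5 / 2.06 = 351 N.

F ≈ 351 N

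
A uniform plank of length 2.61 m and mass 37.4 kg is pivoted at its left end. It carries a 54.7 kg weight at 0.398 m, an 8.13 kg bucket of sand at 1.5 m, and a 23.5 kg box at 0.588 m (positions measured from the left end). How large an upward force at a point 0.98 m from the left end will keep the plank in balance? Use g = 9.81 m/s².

F ≈ 967 N

Choose the left end as the axis so the unknown pivot reaction has zero arm there.
Beam weight: 37.4 × 9.81 = 366.9 N down at 1.305 m → arm 1.305 m, τ = 366.9 × 1.305 = 478.8 N·m clockwise.
Weight: 54.7 × 9.81 = 536.6 N down at 0.398 m → arm 0.398 m, τ = 536.6 × 0.398 = 213.6 N·m clockwise.
Bucket of sand: 8.13 × 9.81 = 79.76 N down at 1.5 m → arm 1.5 m, τ = 79.76 × 1.5 = 119.6 N·m clockwise.
Box: 23.5 × 9.81 = 230.5 N down at 0.588 m → arm 0.588 m, τ = 230.5 × 0.588 = 135.5 N·m clockwise.
Net moment of the loads = 947.5 N·m clockwise.
The upward force F acts at a point 0.98 m from the left end, arm 0.98 m, giving F × 0.98 counterclockwise.
Στ = 0 ⇒ F × 0.98 = 947.5 ⇒ F = 947.5 / 0.98 = 967 N.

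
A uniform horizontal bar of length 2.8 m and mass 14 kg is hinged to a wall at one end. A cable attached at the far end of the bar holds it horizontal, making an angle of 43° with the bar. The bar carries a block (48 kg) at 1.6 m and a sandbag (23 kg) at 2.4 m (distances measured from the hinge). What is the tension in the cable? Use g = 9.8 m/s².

T ≈ 778 N

About the hinge:
Beam weight: 14 × 9.8 = 137.2 N down at 1.4 m → arm 1.4 m, τ = 137.2 × 1.4 = 192.1 N·m clockwise.
Block: 48 × 9.8 = 470.4 N down at 1.6 m → arm 1.6 m, τ = 470.4 × 1.6 = 752.6 N·m clockwise.
Sandbag: 23 × 9.8 = 225.4 N down at 2.4 m → arm 2.4 m, τ = 225.4 × 2.4 = 541 N·m clockwise.
Total clockwise load moment = 1486 N·m.
The cable tension T acts at 2.8 m; only its component perpendicular to the bar, T sinθ, produces torque. sin 43° = 0.682.
For rotational equilibrium, T × 2.8 × 0.682 = 1486, so T = 1486 / 1.91 = 778 N.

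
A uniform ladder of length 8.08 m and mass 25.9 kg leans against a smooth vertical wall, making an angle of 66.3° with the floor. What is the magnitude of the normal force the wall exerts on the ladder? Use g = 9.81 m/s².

N_wall ≈ 55.8 N

About the foot of the ladder:
Ladder weight 25.9×9.81 = 254.1 N acts at 4.04 m along the ladder; its horizontal arm is 4.04·cos66.3° = 1.624 m → τ = 412.7 N·m clockwise.
Wall normal N acts horizontally at the top; its moment arm is the height L sinθ = 8.08·sin66.3° = 7.399 m, counterclockwise.
Στ = 0 ⇒ N × 7.399 = 412.7 ⇒ N = 55.8 N.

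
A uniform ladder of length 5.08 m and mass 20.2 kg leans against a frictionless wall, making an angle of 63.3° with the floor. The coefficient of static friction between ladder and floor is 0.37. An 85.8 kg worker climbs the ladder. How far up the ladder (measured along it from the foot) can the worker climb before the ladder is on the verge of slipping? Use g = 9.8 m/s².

Take moments about the foot of the ladder.
Ladder weight 20.2×9.8 = 198 N acts at 2.54 m along the ladder; its horizontal arm is 2.54·cos63.3° = 1.141 m → τ = 225.9 N·m clockwise.
Worker weight 85.8×9.8 = 840.8 N at distance d → arm d·cos63.3° → τ = 840.8·d·0.4493 clockwise.
Wall normal N at the top has arm L sinθ = 4.538 m counterclockwise, so Στ = 0 gives N·4.538 = 225.9 + 377.8·d.
ΣFy = 0 ⇒ N_floor = 1039 N, so the maximum friction is μ_s·N_floor = 0.37×1039 = 384.4 N. ΣFx = 0 ⇒ N_wall = f, so at the slipping point N = 384.4 N.
Substituting: 384.4×4.538 = 225.9 + 377.8·d ⇒ d = (1744 − 225.9) / 377.8 = 4.02 m.

d ≈ 4.02 m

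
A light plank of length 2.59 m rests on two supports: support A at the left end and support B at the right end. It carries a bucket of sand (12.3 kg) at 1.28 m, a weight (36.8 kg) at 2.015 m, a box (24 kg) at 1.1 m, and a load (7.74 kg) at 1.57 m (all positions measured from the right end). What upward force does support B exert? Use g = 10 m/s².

About support A:
Bucket of sand: 12.3 × 10 = 123 N down at 1.28 m → arm 1.31 m, τ = 123 × 1.31 = 161.1 N·m clockwise.
Weight: 36.8 × 10 = 368 N down at 2.015 m → arm 0.575 m, τ = 368 × 0.575 = 211.6 N·m clockwise.
Box: 24 × 10 = 240 N down at 1.1 m → arm 1.49 m, τ = 240 × 1.49 = 357.6 N·m clockwise.
Load: 7.74 × 10 = 77.4 N down at 1.57 m → arm 1.02 m, τ = 77.4 × 1.02 = 78.95 N·m clockwise.
Net load moment about support A = 809.2 N·m clockwise.
Reaction R at support B is upward at 0 m, arm 2.59 m → moment R × 2.59 counterclockwise.
Setting net torque to zero: R × 2.59 = 809.2 → R = 312 N.

R_B ≈ 312 N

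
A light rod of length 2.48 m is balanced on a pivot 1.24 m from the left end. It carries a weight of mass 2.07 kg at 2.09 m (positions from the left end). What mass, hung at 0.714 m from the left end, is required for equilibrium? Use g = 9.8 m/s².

m ≈ 3.35 kg

Take moments about the pivot (at 1.24 m from the left end).
Weight: 2.07 × 9.8 = 20.29 N down at 2.09 m → arm 0.85 m, τ = 20.29 × 0.85 = 17.25 N·m clockwise.
Net moment of known loads = 17.25 N·m clockwise.
An unknown mass m at 0.714 m has arm 0.526 m; its moment is m·g·0.526 counterclockwise.
For rotational equilibrium, m × 9.8 × 0.526 = 17.25, so m = 17.25 / (9.8 × 0.526) = 3.35 kg.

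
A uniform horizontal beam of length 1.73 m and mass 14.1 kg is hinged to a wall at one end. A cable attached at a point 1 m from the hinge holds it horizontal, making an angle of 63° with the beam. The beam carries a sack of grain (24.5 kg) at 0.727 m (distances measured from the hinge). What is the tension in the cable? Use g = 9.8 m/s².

T ≈ 330 N

Choose the hinge as the axis so the unknown hinge reaction has zero arm there.
Beam weight: 14.1 × 9.8 = 138.2 N down at 0.865 m → arm 0.865 m, τ = 138.2 × 0.865 = 119.5 N·m clockwise.
Sack of grain: 24.5 × 9.8 = 240.1 N down at 0.727 m → arm 0.727 m, τ = 240.1 × 0.727 = 174.6 N·m clockwise.
Total clockwise load moment = 294.1 N·m.
The cable tension T acts at 1 m; only its component perpendicular to the beam, T sinθ, produces torque. sin 63° = 0.891.
Στ = 0 ⇒ T × 1 × 0.891 = 294.1 ⇒ T = 294.1 / 0.891 = 330 N.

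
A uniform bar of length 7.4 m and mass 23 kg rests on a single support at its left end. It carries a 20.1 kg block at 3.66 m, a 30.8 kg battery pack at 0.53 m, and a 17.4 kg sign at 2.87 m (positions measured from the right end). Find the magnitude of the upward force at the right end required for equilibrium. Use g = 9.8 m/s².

About the left end:
Beam weight: 23 × 9.8 = 225.4 N down at 3.7 m → arm 3.7 m, τ = 225.4 × 3.7 = 834 N·m clockwise.
Block: 20.1 × 9.8 = 197 N down at 3.66 m → arm 3.74 m, τ = 197 × 3.74 = 736.8 N·m clockwise.
Battery pack: 30.8 × 9.8 = 301.8 N down at 0.53 m → arm 6.87 m, τ = 301.8 × 6.87 = 2073 N·m clockwise.
Sign: 17.4 × 9.8 = 170.5 N down at 2.87 m → arm 4.53 m, τ = 170.5 × 4.53 = 772.4 N·m clockwise.
Net moment of the loads = 4416 N·m clockwise.
The upward force F acts at the right end, arm 7.4 m, giving F × 7.4 counterclockwise.
Setting net torque to zero: F × 7.4 = 4416 → F = 4416 / 7.4 = 597 N.

F ≈ 597 N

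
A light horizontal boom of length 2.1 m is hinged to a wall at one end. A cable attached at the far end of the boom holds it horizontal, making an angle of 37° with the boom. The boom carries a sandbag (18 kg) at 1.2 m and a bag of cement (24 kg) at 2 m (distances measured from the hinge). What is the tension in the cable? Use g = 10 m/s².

T ≈ 551 N

Choose the hinge as the axis so the unknown hinge reaction has zero arm there.
Sandbag: 18 × 10 = 180 N down at 1.2 m → arm 1.2 m, τ = 180 × 1.2 = 216 N·m clockwise.
Bag of cement: 24 × 10 = 240 N down at 2 m → arm 2 m, τ = 240 × 2 = 480 N·m clockwise.
Total clockwise load moment = 696 N·m.
The cable tension T acts at 2.1 m; only its component perpendicular to the boom, T sinθ, produces torque. sin 37° = 0.6018.
Setting net torque to zero: T × 2.1 × 0.6018 = 696 → T = 696 / 1.264 = 551 N.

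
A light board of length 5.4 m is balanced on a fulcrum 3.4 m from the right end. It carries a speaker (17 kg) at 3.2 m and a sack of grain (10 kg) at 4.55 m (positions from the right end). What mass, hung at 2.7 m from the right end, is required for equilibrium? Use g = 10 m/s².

m ≈ 11.6 kg

Taking torques about the fulcrum (at 3.4 m from the right end):
Speaker: 17 × 10 = 170 N down at 3.2 m → arm 0.2 m, τ = 170 × 0.2 = 34 N·m clockwise.
Sack of grain: 10 × 10 = 100 N down at 4.55 m → arm 1.15 m, τ = 100 × 1.15 = 115 N·m counterclockwise.
Net moment of known loads = 81 N·m counterclockwise.
An unknown mass m at 2.7 m has arm 0.7 m; its moment is m·g·0.7 clockwise.
For rotational equilibrium, m × 10 × 0.7 = 81, so m = 81 / (10 × 0.7) = 11.6 kg.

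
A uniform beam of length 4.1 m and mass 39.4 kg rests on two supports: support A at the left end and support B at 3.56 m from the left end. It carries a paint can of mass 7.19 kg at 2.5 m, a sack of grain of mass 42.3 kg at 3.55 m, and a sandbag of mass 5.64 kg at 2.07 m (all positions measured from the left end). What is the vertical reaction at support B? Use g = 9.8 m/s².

R_B ≈ 717 N

Choose support A as the axis so its reaction then has zero moment arm.
Beam weight: 39.4 × 9.8 = 386.1 N down at 2.05 m → arm 2.05 m, τ = 386.1 × 2.05 = 791.5 N·m clockwise.
Paint can: 7.19 × 9.8 = 70.46 N down at 2.5 m → arm 2.5 m, τ = 70.46 × 2.5 = 176.1 N·m clockwise.
Sack of grain: 42.3 × 9.8 = 414.5 N down at 3.55 m → arm 3.55 m, τ = 414.5 × 3.55 = 1471 N·m clockwise.
Sandbag: 5.64 × 9.8 = 55.27 N down at 2.07 m → arm 2.07 m, τ = 55.27 × 2.07 = 114.4 N·m clockwise.
Net load moment about support A = 2553 N·m clockwise.
Reaction R at support B is upward at 3.56 m, arm 3.56 m → moment R × 3.56 counterclockwise.
Balancing moments: R × 3.56 = 2553, giving R = 717 N.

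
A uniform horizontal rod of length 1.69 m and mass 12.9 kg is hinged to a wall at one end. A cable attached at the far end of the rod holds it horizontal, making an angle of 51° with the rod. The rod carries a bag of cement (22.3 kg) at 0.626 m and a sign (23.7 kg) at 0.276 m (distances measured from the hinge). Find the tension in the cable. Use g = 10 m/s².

Choose the hinge as the axis so the unknown hinge reaction has zero arm there.
Beam weight: 12.9 × 10 = 129 N down at 0.845 m → arm 0.845 m, τ = 129 × 0.845 = 109 N·m clockwise.
Bag of cement: 22.3 × 10 = 223 N down at 0.626 m → arm 0.626 m, τ = 223 × 0.626 = 139.6 N·m clockwise.
Sign: 23.7 × 10 = 237 N down at 0.276 m → arm 0.276 m, τ = 237 × 0.276 = 65.41 N·m clockwise.
Total clockwise load moment = 314 N·m.
The cable tension T acts at 1.69 m; only its component perpendicular to the rod, T sinθ, produces torque. sin 51° = 0.7771.
Στ = 0 ⇒ T × 1.69 × 0.7771 = 314 ⇒ T = 314 / 1.313 = 239 N.

T ≈ 239 N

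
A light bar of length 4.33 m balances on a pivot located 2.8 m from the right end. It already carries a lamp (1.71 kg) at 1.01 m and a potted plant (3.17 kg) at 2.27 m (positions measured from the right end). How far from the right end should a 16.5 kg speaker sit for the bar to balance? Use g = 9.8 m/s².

About the pivot (at 2.8 m from the right end):
Lamp: 1.71 × 9.8 = 16.76 N down at 1.01 m → arm 1.79 m, τ = 16.76 × 1.79 = 30 N·m clockwise.
Potted plant: 3.17 × 9.8 = 31.07 N down at 2.27 m → arm 0.53 m, τ = 31.07 × 0.53 = 16.47 N·m clockwise.
Net moment of existing loads = 46.47 N·m clockwise.
The speaker weighs 16.5 × 9.8 = 161.7 N and must supply an equal counterclockwise moment, so its lever arm about the pivot is 46.47 / 161.7 = 0.287 m.
That puts it at 2.8 + 0.287 = 3.09 m from the right end.

x ≈ 3.09 m from the right end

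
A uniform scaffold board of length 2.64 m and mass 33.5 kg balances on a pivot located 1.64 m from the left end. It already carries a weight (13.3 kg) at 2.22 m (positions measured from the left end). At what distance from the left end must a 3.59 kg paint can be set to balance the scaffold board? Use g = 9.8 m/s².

Take moments about the pivot (at 1.64 m from the left end).
Beam weight: 33.5 × 9.8 = 328.3 N down at 1.32 m → arm 0.32 m, τ = 328.3 × 0.32 = 105.1 N·m counterclockwise.
Weight: 13.3 × 9.8 = 130.3 N down at 2.22 m → arm 0.58 m, τ = 130.3 × 0.58 = 75.57 N·m clockwise.
Net moment of existing loads = 29.53 N·m counterclockwise.
The paint can weighs 3.59 × 9.8 = 35.18 N and must supply an equal clockwise moment, so its lever arm about the pivot is 29.53 / 35.18 = 0.839 m.
That puts it at 1.64 + 0.839 = 2.48 m from the left end.

x ≈ 2.48 m from the left end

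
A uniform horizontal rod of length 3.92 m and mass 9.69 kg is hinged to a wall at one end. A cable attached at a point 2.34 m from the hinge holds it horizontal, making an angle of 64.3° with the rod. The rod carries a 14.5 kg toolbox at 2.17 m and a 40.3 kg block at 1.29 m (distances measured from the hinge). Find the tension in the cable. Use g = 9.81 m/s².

Choose the hinge as the axis so the unknown hinge reaction has zero arm there.
Beam weight: 9.69 × 9.81 = 95.06 N down at 1.96 m → arm 1.96 m, τ = 95.06 × 1.96 = 186.3 N·m clockwise.
Toolbox: 14.5 × 9.81 = 142.2 N down at 2.17 m → arm 2.17 m, τ = 142.2 × 2.17 = 308.6 N·m clockwise.
Block: 40.3 × 9.81 = 395.3 N down at 1.29 m → arm 1.29 m, τ = 395.3 × 1.29 = 509.9 N·m clockwise.
Total clockwise load moment = 1005 N·m.
The cable tension T acts at 2.34 m; only its component perpendicular to the rod, T sinθ, produces torque. sin 64.3° = 0.9011.
Στ = 0 ⇒ T × 2.34 × 0.9011 = 1005 ⇒ T = 1005 / 2.109 = 477 N.

T ≈ 477 N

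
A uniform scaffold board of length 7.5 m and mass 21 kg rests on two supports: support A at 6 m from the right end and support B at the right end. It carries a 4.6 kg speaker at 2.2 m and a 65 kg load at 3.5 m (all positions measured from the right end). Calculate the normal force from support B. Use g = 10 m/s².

R_B ≈ 379 N

Take moments about support A.
Beam weight: 21 × 10 = 210 N down at 3.75 m → arm 2.25 m, τ = 210 × 2.25 = 472.5 N·m clockwise.
Speaker: 4.6 × 10 = 46 N down at 2.2 m → arm 3.8 m, τ = 46 × 3.8 = 174.8 N·m clockwise.
Load: 65 × 10 = 650 N down at 3.5 m → arm 2.5 m, τ = 650 × 2.5 = 1625 N·m clockwise.
Net load moment about support A = 2272 N·m clockwise.
Reaction R at support B is upward at 0 m, arm 6 m → moment R × 6 counterclockwise.
Στ = 0 ⇒ R × 6 = 2272 ⇒ R = 379 N.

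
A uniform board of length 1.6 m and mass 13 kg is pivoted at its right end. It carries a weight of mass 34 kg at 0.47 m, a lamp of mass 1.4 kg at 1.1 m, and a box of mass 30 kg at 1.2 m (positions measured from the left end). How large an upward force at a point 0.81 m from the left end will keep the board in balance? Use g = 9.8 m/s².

Take moments about the right end.
Beam weight: 13 × 9.8 = 127.4 N down at 0.8 m → arm 0.8 m, τ = 127.4 × 0.8 = 101.9 N·m counterclockwise.
Weight: 34 × 9.8 = 333.2 N down at 0.47 m → arm 1.13 m, τ = 333.2 × 1.13 = 376.5 N·m counterclockwise.
Lamp: 1.4 × 9.8 = 13.72 N down at 1.1 m → arm 0.5 m, τ = 13.72 × 0.5 = 6.86 N·m counterclockwise.
Box: 30 × 9.8 = 294 N down at 1.2 m → arm 0.4 m, τ = 294 × 0.4 = 117.6 N·m counterclockwise.
Net moment of the loads = 602.9 N·m counterclockwise.
The upward force F acts at a point 0.81 m from the left end, arm 0.79 m, giving F × 0.79 clockwise.
For rotational equilibrium, F × 0.79 = 602.9, so F = 602.9 / 0.79 = 763 N.

F ≈ 763 N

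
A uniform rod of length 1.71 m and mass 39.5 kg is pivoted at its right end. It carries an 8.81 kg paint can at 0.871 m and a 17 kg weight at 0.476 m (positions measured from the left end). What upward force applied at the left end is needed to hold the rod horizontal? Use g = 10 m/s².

Take moments about the right end.
Beam weight: 39.5 × 10 = 395 N down at 0.855 m → arm 0.855 m, τ = 395 × 0.855 = 337.7 N·m counterclockwise.
Paint can: 8.81 × 10 = 88.1 N down at 0.871 m → arm 0.839 m, τ = 88.1 × 0.839 = 73.92 N·m counterclockwise.
Weight: 17 × 10 = 170 N down at 0.476 m → arm 1.234 m, τ = 170 × 1.234 = 209.8 N·m counterclockwise.
Net moment of the loads = 621.4 N·m counterclockwise.
The upward force F acts at the left end, arm 1.71 m, giving F × 1.71 clockwise.
Balancing moments: F × 1.71 = 621.4, giving F = 621.4 / 1.71 = 363 N.

F ≈ 363 N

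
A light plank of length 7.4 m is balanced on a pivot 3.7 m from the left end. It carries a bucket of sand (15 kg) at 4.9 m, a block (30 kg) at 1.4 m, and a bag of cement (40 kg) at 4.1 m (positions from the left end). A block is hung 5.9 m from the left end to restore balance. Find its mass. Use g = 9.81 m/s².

Take moments about the pivot (at 3.7 m from the left end).
Bucket of sand: 15 × 9.81 = 147.2 N down at 4.9 m → arm 1.2 m, τ = 147.2 × 1.2 = 176.6 N·m clockwise.
Block: 30 × 9.81 = 294.3 N down at 1.4 m → arm 2.3 m, τ = 294.3 × 2.3 = 676.9 N·m counterclockwise.
Bag of cement: 40 × 9.81 = 392.4 N down at 4.1 m → arm 0.4 m, τ = 392.4 × 0.4 = 157 N·m clockwise.
Net moment of known loads = 343.3 N·m counterclockwise.
An unknown mass m at 5.9 m has arm 2.2 m; its moment is m·g·2.2 clockwise.
Στ = 0 ⇒ m × 9.81 × 2.2 = 343.3 ⇒ m = 343.3 / (9.81 × 2.2) = 15.9 kg.

m ≈ 15.9 kg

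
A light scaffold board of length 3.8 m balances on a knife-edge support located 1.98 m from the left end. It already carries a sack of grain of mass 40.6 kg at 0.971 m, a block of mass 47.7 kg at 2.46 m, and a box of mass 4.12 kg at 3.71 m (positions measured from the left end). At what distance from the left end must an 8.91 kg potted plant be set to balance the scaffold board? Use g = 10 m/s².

x ≈ 3.21 m from the left end

Taking torques about the knife-edge support (at 1.98 m from the left end):
Sack of grain: 40.6 × 10 = 406 N down at 0.971 m → arm 1.009 m, τ = 406 × 1.009 = 409.7 N·m counterclockwise.
Block: 47.7 × 10 = 477 N down at 2.46 m → arm 0.48 m, τ = 477 × 0.48 = 229 N·m clockwise.
Box: 4.12 × 10 = 41.2 N down at 3.71 m → arm 1.73 m, τ = 41.2 × 1.73 = 71.28 N·m clockwise.
Net moment of existing loads = 109.4 N·m counterclockwise.
The potted plant weighs 8.91 × 10 = 89.1 N and must supply an equal clockwise moment, so its lever arm about the knife-edge support is 109.4 / 89.1 = 1.23 m.
That puts it at 1.98 + 1.23 = 3.21 m from the left end.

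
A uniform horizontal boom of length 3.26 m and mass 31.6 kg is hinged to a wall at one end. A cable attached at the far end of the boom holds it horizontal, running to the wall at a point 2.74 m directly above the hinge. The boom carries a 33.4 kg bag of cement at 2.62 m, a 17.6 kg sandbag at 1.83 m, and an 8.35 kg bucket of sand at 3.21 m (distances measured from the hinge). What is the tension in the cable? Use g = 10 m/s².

About the hinge:
Beam weight: 31.6 × 10 = 316 N down at 1.63 m → arm 1.63 m, τ = 316 × 1.63 = 515.1 N·m clockwise.
Bag of cement: 33.4 × 10 = 334 N down at 2.62 m → arm 2.62 m, τ = 334 × 2.62 = 875.1 N·m clockwise.
Sandbag: 17.6 × 10 = 176 N down at 1.83 m → arm 1.83 m, τ = 176 × 1.83 = 322.1 N·m clockwise.
Bucket of sand: 8.35 × 10 = 83.5 N down at 3.21 m → arm 3.21 m, τ = 83.5 × 3.21 = 268 N·m clockwise.
Total clockwise load moment = 1980 N·m.
The cable tension T acts at 3.26 m; only its component perpendicular to the boom, T sinθ, produces torque. sinθ = h/√(h²+d²) = 2.74/√(2.74²+3.26²) = 0.6434.
Setting net torque to zero: T × 3.26 × 0.6434 = 1980 → T = 1980 / 2.097 = 944 N.

T ≈ 944 N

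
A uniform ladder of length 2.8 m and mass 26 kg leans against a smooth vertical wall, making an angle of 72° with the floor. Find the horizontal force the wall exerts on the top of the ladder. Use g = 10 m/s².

N_wall ≈ 42.2 N

Choose the foot of the ladder as the axis so the floor normal and friction both act there and drop out.
Ladder weight 26×10 = 260 N acts at 1.4 m along the ladder; its horizontal arm is 1.4·cos72° = 0.4326 m → τ = 112.5 N·m clockwise.
Wall normal N acts horizontally at the top; its moment arm is the height L sinθ = 2.8·sin72° = 2.663 m, counterclockwise.
Setting net torque to zero: N × 2.663 = 112.5 → N = 42.2 N.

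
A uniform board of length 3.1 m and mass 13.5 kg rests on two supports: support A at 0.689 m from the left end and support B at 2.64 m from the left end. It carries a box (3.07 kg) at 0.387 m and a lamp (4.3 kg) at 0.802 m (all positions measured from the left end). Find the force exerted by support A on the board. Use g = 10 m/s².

R_A ≈ 151 N

About support B:
Beam weight: 13.5 × 10 = 135 N down at 1.55 m → arm 1.09 m, τ = 135 × 1.09 = 147.2 N·m counterclockwise.
Box: 3.07 × 10 = 30.7 N down at 0.387 m → arm 2.253 m, τ = 30.7 × 2.253 = 69.17 N·m counterclockwise.
Lamp: 4.3 × 10 = 43 N down at 0.802 m → arm 1.838 m, τ = 43 × 1.838 = 79.03 N·m counterclockwise.
Net load moment about support B = 295.4 N·m counterclockwise.
Reaction R at support A is upward at 0.689 m, arm 1.951 m → moment R × 1.951 clockwise.
Στ = 0 ⇒ R × 1.951 = 295.4 ⇒ R = 151 N.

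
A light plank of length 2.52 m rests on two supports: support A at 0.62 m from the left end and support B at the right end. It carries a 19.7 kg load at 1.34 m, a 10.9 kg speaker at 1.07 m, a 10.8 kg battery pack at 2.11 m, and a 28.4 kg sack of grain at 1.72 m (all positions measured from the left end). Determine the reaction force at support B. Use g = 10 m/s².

Sum moments about support A (its reaction then has zero moment arm).
Load: 19.7 × 10 = 197 N down at 1.34 m → arm 0.72 m, τ = 197 × 0.72 = 141.8 N·m clockwise.
Speaker: 10.9 × 10 = 109 N down at 1.07 m → arm 0.45 m, τ = 109 × 0.45 = 49.05 N·m clockwise.
Battery pack: 10.8 × 10 = 108 N down at 2.11 m → arm 1.49 m, τ = 108 × 1.49 = 160.9 N·m clockwise.
Sack of grain: 28.4 × 10 = 284 N down at 1.72 m → arm 1.1 m, τ = 284 × 1.1 = 312.4 N·m clockwise.
Net load moment about support A = 664.1 N·m clockwise.
Reaction R at support B is upward at 2.52 m, arm 1.9 m → moment R × 1.9 counterclockwise.
Στ = 0 ⇒ R × 1.9 = 664.1 ⇒ R = 350 N.

R_B ≈ 350 N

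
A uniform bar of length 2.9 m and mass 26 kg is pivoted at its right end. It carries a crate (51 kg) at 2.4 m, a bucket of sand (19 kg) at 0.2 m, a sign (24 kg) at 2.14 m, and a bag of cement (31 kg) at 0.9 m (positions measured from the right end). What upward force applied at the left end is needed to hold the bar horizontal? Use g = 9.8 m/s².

F ≈ 822 N

About the right end:
Beam weight: 26 × 9.8 = 254.8 N down at 1.45 m → arm 1.45 m, τ = 254.8 × 1.45 = 369.5 N·m counterclockwise.
Crate: 51 × 9.8 = 499.8 N down at 2.4 m → arm 2.4 m, τ = 499.8 × 2.4 = 1200 N·m counterclockwise.
Bucket of sand: 19 × 9.8 = 186.2 N down at 0.2 m → arm 0.2 m, τ = 186.2 × 0.2 = 37.24 N·m counterclockwise.
Sign: 24 × 9.8 = 235.2 N down at 2.14 m → arm 2.14 m, τ = 235.2 × 2.14 = 503.3 N·m counterclockwise.
Bag of cement: 31 × 9.8 = 303.8 N down at 0.9 m → arm 0.9 m, τ = 303.8 × 0.9 = 273.4 N·m counterclockwise.
Net moment of the loads = 2383 N·m counterclockwise.
The upward force F acts at the left end, arm 2.9 m, giving F × 2.9 clockwise.
Στ = 0 ⇒ F × 2.9 = 2383 ⇒ F = 2383 / 2.9 = 822 N.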